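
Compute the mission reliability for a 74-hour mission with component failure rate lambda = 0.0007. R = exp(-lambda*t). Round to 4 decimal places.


lambda = 0.0007
mission_time = 74
lambda * t = 0.0007 * 74 = 0.0518
R = exp(-0.0518)
R = 0.9495

0.9495


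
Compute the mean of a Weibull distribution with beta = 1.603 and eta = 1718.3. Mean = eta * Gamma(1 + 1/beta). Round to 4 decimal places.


beta = 1.603, eta = 1718.3
1/beta = 0.6238
1 + 1/beta = 1.6238
Gamma(1.6238) = 0.8964
Mean = 1718.3 * 0.8964
Mean = 1540.3191

1540.3191


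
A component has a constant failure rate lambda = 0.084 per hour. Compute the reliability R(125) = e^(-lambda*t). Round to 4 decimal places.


lambda = 0.084
t = 125
lambda * t = 10.5
R(t) = e^(-10.5)
R(t) = 0.0

0.0


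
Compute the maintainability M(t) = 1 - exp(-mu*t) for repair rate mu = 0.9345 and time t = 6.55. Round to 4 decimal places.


mu = 0.9345, t = 6.55
mu * t = 0.9345 * 6.55 = 6.121
exp(-6.121) = 0.0022
M(t) = 1 - 0.0022
M(t) = 0.9978

0.9978


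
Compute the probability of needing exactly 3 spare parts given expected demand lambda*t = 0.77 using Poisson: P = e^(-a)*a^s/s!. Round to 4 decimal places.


a = 0.77, s = 3
e^(-a) = e^(-0.77) = 0.463
a^s = 0.77^3 = 0.4565
s! = 6
P = 0.463 * 0.4565 / 6
P = 0.0352

0.0352


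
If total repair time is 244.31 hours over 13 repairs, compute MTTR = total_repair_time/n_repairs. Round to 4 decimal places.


total_repair_time = 244.31
n_repairs = 13
MTTR = 244.31 / 13
MTTR = 18.7931

18.7931


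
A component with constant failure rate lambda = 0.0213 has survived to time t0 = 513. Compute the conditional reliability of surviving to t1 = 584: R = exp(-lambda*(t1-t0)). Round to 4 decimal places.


lambda = 0.0213
t0 = 513, t1 = 584
t1 - t0 = 71
lambda * (t1-t0) = 0.0213 * 71 = 1.5123
R = exp(-1.5123)
R = 0.2204

0.2204


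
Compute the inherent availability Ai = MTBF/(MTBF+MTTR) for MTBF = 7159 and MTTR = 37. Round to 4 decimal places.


MTBF = 7159
MTTR = 37
MTBF + MTTR = 7196
Ai = 7159 / 7196
Ai = 0.9949

0.9949


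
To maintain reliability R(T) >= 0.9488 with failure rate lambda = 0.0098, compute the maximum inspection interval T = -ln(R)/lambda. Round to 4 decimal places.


R_target = 0.9488
lambda = 0.0098
-ln(0.9488) = 0.0526
T = 0.0526 / 0.0098
T = 5.363

5.363


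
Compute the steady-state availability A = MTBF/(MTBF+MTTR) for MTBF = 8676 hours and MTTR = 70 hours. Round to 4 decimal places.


MTBF = 8676
MTTR = 70
MTBF + MTTR = 8746
A = 8676 / 8746
A = 0.992

0.992


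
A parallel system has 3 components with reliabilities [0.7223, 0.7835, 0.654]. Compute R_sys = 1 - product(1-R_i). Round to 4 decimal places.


Components: [0.7223, 0.7835, 0.654]
(1 - 0.7223) = 0.2777, running product = 0.2777
(1 - 0.7835) = 0.2165, running product = 0.0601
(1 - 0.654) = 0.346, running product = 0.0208
Product of (1-R_i) = 0.0208
R_sys = 1 - 0.0208 = 0.9792

0.9792


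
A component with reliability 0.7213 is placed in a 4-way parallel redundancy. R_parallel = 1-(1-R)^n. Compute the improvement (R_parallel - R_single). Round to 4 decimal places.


R_single = 0.7213, n = 4
1 - R_single = 0.2787
(1 - R_single)^n = 0.2787^4 = 0.006
R_parallel = 1 - 0.006 = 0.994
Improvement = 0.994 - 0.7213
Improvement = 0.2727

0.2727


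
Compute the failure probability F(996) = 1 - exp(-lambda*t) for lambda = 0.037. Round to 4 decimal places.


lambda = 0.037, t = 996
lambda * t = 36.852
exp(-36.852) = 0.0
F(t) = 1 - 0.0
F(t) = 1.0

1.0


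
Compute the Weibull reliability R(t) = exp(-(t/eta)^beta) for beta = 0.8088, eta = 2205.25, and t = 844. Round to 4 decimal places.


beta = 0.8088, eta = 2205.25, t = 844
t/eta = 844 / 2205.25 = 0.3827
(t/eta)^beta = 0.3827^0.8088 = 0.4599
R(t) = exp(-0.4599)
R(t) = 0.6314

0.6314


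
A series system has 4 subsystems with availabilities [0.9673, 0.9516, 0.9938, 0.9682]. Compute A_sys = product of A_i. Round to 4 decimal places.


Subsystems: [0.9673, 0.9516, 0.9938, 0.9682]
After subsystem 1 (A=0.9673): product = 0.9673
After subsystem 2 (A=0.9516): product = 0.9205
After subsystem 3 (A=0.9938): product = 0.9148
After subsystem 4 (A=0.9682): product = 0.8857
A_sys = 0.8857

0.8857


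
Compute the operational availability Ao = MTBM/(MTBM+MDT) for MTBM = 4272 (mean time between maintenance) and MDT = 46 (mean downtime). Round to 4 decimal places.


MTBM = 4272
MDT = 46
MTBM + MDT = 4318
Ao = 4272 / 4318
Ao = 0.9893

0.9893


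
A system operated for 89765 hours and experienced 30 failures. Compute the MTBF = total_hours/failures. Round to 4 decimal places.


total_hours = 89765
failures = 30
MTBF = 89765 / 30
MTBF = 2992.1667

2992.1667


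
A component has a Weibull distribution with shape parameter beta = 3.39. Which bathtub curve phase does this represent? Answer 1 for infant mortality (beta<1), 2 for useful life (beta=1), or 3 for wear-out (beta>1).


beta = 3.39
Compare beta to 1:
beta < 1 => infant mortality (phase 1)
beta = 1 => useful life (phase 2)
beta > 1 => wear-out (phase 3)
Since beta = 3.39, this is wear-out (increasing failure rate)
Phase = 3

3


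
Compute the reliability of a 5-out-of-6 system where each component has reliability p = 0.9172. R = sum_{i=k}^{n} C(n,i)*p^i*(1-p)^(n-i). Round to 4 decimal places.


k = 5, n = 6, p = 0.9172
i=5: C(6,5)=6 * 0.9172^5 * 0.0828^1 = 0.3225
i=6: C(6,6)=1 * 0.9172^6 * 0.0828^0 = 0.5954
R = sum of terms = 0.9178

0.9178


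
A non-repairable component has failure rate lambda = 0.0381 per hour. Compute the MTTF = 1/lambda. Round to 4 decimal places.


lambda = 0.0381
MTTF = 1 / 0.0381
MTTF = 26.2467

26.2467


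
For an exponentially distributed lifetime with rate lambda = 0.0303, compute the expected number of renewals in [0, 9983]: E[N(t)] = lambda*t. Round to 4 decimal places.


lambda = 0.0303
t = 9983
E[N(t)] = lambda * t
E[N(t)] = 0.0303 * 9983
E[N(t)] = 302.4849

302.4849


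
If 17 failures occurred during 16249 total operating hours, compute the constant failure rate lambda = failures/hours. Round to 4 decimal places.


failures = 17
total_hours = 16249
lambda = 17 / 16249
lambda = 0.001

0.001


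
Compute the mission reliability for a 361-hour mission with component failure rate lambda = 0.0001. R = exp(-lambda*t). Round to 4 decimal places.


lambda = 0.0001
mission_time = 361
lambda * t = 0.0001 * 361 = 0.0361
R = exp(-0.0361)
R = 0.9645

0.9645


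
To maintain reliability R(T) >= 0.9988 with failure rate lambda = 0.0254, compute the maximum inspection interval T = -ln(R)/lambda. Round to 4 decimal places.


R_target = 0.9988
lambda = 0.0254
-ln(0.9988) = 0.0012
T = 0.0012 / 0.0254
T = 0.0473

0.0473


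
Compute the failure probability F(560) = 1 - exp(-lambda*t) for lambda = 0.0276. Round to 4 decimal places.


lambda = 0.0276, t = 560
lambda * t = 15.456
exp(-15.456) = 0.0
F(t) = 1 - 0.0
F(t) = 1.0

1.0


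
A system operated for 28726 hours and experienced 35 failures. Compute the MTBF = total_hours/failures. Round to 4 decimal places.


total_hours = 28726
failures = 35
MTBF = 28726 / 35
MTBF = 820.7429

820.7429


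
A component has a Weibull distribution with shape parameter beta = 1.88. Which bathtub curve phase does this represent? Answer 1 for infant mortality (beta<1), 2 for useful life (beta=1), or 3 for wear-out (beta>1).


beta = 1.88
Compare beta to 1:
beta < 1 => infant mortality (phase 1)
beta = 1 => useful life (phase 2)
beta > 1 => wear-out (phase 3)
Since beta = 1.88, this is wear-out (increasing failure rate)
Phase = 3

3


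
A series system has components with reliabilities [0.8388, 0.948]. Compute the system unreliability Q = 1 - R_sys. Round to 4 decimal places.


Components: [0.8388, 0.948]
After component 1: product = 0.8388
After component 2: product = 0.7952
R_sys = 0.7952
Q = 1 - 0.7952 = 0.2048

0.2048


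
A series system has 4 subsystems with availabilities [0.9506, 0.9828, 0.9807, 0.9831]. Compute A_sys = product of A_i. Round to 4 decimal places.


Subsystems: [0.9506, 0.9828, 0.9807, 0.9831]
After subsystem 1 (A=0.9506): product = 0.9506
After subsystem 2 (A=0.9828): product = 0.9342
After subsystem 3 (A=0.9807): product = 0.9162
After subsystem 4 (A=0.9831): product = 0.9007
A_sys = 0.9007

0.9007


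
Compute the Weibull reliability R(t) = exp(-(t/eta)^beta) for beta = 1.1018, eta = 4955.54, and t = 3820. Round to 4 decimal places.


beta = 1.1018, eta = 4955.54, t = 3820
t/eta = 3820 / 4955.54 = 0.7709
(t/eta)^beta = 0.7709^1.1018 = 0.7507
R(t) = exp(-0.7507)
R(t) = 0.472

0.472


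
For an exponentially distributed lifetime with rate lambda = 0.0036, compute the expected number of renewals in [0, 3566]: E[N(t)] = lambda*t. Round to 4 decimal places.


lambda = 0.0036
t = 3566
E[N(t)] = lambda * t
E[N(t)] = 0.0036 * 3566
E[N(t)] = 12.8376

12.8376


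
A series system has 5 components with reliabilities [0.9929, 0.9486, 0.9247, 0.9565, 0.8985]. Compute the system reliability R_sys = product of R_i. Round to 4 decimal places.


Components: [0.9929, 0.9486, 0.9247, 0.9565, 0.8985]
After component 1 (R=0.9929): product = 0.9929
After component 2 (R=0.9486): product = 0.9419
After component 3 (R=0.9247): product = 0.8709
After component 4 (R=0.9565): product = 0.8331
After component 5 (R=0.8985): product = 0.7485
R_sys = 0.7485

0.7485


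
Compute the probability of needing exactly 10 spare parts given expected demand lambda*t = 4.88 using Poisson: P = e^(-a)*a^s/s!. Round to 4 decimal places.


a = 4.88, s = 10
e^(-a) = e^(-4.88) = 0.0076
a^s = 4.88^10 = 7659461.1911
s! = 3628800
P = 0.0076 * 7659461.1911 / 3628800
P = 0.016

0.016


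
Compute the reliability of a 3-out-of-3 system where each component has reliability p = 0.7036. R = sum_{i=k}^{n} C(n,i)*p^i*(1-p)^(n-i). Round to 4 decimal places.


k = 3, n = 3, p = 0.7036
i=3: C(3,3)=1 * 0.7036^3 * 0.2964^0 = 0.3483
R = sum of terms = 0.3483

0.3483


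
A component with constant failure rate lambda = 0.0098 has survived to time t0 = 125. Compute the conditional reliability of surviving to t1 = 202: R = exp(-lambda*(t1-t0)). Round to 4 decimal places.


lambda = 0.0098
t0 = 125, t1 = 202
t1 - t0 = 77
lambda * (t1-t0) = 0.0098 * 77 = 0.7546
R = exp(-0.7546)
R = 0.4702

0.4702


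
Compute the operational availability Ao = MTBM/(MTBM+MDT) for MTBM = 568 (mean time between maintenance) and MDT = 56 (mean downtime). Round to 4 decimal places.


MTBM = 568
MDT = 56
MTBM + MDT = 624
Ao = 568 / 624
Ao = 0.9103

0.9103


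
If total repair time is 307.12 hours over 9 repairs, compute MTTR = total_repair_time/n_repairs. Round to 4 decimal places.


total_repair_time = 307.12
n_repairs = 9
MTTR = 307.12 / 9
MTTR = 34.1244

34.1244


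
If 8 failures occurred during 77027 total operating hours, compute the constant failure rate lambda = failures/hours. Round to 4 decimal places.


failures = 8
total_hours = 77027
lambda = 8 / 77027
lambda = 0.0001

0.0001


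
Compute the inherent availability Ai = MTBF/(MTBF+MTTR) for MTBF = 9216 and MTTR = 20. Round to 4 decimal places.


MTBF = 9216
MTTR = 20
MTBF + MTTR = 9236
Ai = 9216 / 9236
Ai = 0.9978

0.9978


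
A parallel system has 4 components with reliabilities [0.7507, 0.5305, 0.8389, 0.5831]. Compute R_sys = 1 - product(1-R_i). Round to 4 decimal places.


Components: [0.7507, 0.5305, 0.8389, 0.5831]
(1 - 0.7507) = 0.2493, running product = 0.2493
(1 - 0.5305) = 0.4695, running product = 0.117
(1 - 0.8389) = 0.1611, running product = 0.0189
(1 - 0.5831) = 0.4169, running product = 0.0079
Product of (1-R_i) = 0.0079
R_sys = 1 - 0.0079 = 0.9921

0.9921


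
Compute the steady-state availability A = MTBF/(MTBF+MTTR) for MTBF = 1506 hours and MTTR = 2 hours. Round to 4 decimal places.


MTBF = 1506
MTTR = 2
MTBF + MTTR = 1508
A = 1506 / 1508
A = 0.9987

0.9987


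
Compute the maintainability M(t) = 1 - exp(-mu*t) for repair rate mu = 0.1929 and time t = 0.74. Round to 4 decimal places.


mu = 0.1929, t = 0.74
mu * t = 0.1929 * 0.74 = 0.1427
exp(-0.1427) = 0.867
M(t) = 1 - 0.867
M(t) = 0.133

0.133


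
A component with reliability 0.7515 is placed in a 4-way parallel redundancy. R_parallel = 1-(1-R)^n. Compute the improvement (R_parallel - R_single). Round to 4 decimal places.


R_single = 0.7515, n = 4
1 - R_single = 0.2485
(1 - R_single)^n = 0.2485^4 = 0.0038
R_parallel = 1 - 0.0038 = 0.9962
Improvement = 0.9962 - 0.7515
Improvement = 0.2447

0.2447


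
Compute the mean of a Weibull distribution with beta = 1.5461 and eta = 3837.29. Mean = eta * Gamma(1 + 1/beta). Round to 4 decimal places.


beta = 1.5461, eta = 3837.29
1/beta = 0.6468
1 + 1/beta = 1.6468
Gamma(1.6468) = 0.8996
Mean = 3837.29 * 0.8996
Mean = 3452.1598

3452.1598


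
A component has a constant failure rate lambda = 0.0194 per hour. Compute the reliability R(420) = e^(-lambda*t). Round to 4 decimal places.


lambda = 0.0194
t = 420
lambda * t = 8.148
R(t) = e^(-8.148)
R(t) = 0.0003

0.0003


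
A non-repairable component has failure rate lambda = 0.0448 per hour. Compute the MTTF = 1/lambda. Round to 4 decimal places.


lambda = 0.0448
MTTF = 1 / 0.0448
MTTF = 22.3214

22.3214


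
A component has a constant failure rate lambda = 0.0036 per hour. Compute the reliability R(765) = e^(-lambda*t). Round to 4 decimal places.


lambda = 0.0036
t = 765
lambda * t = 2.754
R(t) = e^(-2.754)
R(t) = 0.0637

0.0637


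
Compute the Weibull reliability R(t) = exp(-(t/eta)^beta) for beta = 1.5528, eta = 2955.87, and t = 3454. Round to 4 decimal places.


beta = 1.5528, eta = 2955.87, t = 3454
t/eta = 3454 / 2955.87 = 1.1685
(t/eta)^beta = 1.1685^1.5528 = 1.2736
R(t) = exp(-1.2736)
R(t) = 0.2798

0.2798


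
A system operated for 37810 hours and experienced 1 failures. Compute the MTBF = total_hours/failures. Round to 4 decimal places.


total_hours = 37810
failures = 1
MTBF = 37810 / 1
MTBF = 37810.0

37810.0


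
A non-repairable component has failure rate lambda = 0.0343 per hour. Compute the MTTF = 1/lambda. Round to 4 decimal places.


lambda = 0.0343
MTTF = 1 / 0.0343
MTTF = 29.1545

29.1545


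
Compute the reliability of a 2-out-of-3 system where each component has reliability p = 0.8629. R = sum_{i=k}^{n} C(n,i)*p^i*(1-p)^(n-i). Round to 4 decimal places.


k = 2, n = 3, p = 0.8629
i=2: C(3,2)=3 * 0.8629^2 * 0.1371^1 = 0.3063
i=3: C(3,3)=1 * 0.8629^3 * 0.1371^0 = 0.6425
R = sum of terms = 0.9488

0.9488


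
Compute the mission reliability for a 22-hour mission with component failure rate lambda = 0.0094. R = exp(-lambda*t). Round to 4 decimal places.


lambda = 0.0094
mission_time = 22
lambda * t = 0.0094 * 22 = 0.2068
R = exp(-0.2068)
R = 0.8132

0.8132


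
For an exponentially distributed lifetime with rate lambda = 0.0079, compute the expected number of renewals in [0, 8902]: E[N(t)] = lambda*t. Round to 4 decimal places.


lambda = 0.0079
t = 8902
E[N(t)] = lambda * t
E[N(t)] = 0.0079 * 8902
E[N(t)] = 70.3258

70.3258


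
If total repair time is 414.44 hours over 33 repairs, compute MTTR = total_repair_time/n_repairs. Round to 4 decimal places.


total_repair_time = 414.44
n_repairs = 33
MTTR = 414.44 / 33
MTTR = 12.5588

12.5588


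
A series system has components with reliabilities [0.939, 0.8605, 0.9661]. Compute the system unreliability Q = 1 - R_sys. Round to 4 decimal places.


Components: [0.939, 0.8605, 0.9661]
After component 1: product = 0.939
After component 2: product = 0.808
After component 3: product = 0.7806
R_sys = 0.7806
Q = 1 - 0.7806 = 0.2194

0.2194


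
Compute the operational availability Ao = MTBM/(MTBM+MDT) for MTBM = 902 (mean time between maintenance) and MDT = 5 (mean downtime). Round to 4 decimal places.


MTBM = 902
MDT = 5
MTBM + MDT = 907
Ao = 902 / 907
Ao = 0.9945

0.9945


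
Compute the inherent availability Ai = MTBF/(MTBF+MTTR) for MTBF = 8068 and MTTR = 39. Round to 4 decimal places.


MTBF = 8068
MTTR = 39
MTBF + MTTR = 8107
Ai = 8068 / 8107
Ai = 0.9952

0.9952


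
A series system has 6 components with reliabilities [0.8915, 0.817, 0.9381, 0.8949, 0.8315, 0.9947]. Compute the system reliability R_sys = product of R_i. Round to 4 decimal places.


Components: [0.8915, 0.817, 0.9381, 0.8949, 0.8315, 0.9947]
After component 1 (R=0.8915): product = 0.8915
After component 2 (R=0.817): product = 0.7284
After component 3 (R=0.9381): product = 0.6833
After component 4 (R=0.8949): product = 0.6115
After component 5 (R=0.8315): product = 0.5084
After component 6 (R=0.9947): product = 0.5057
R_sys = 0.5057

0.5057


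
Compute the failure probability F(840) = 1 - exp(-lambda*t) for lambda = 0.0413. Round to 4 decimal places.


lambda = 0.0413, t = 840
lambda * t = 34.692
exp(-34.692) = 0.0
F(t) = 1 - 0.0
F(t) = 1.0

1.0


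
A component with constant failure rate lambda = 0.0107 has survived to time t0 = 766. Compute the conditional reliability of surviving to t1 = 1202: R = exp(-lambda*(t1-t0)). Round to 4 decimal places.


lambda = 0.0107
t0 = 766, t1 = 1202
t1 - t0 = 436
lambda * (t1-t0) = 0.0107 * 436 = 4.6652
R = exp(-4.6652)
R = 0.0094

0.0094


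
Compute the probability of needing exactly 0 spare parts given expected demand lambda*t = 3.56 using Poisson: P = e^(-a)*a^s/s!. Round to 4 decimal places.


a = 3.56, s = 0
e^(-a) = e^(-3.56) = 0.0284
a^s = 3.56^0 = 1.0
s! = 1
P = 0.0284 * 1.0 / 1
P = 0.0284

0.0284


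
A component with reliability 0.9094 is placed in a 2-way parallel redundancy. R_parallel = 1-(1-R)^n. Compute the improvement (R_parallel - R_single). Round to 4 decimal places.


R_single = 0.9094, n = 2
1 - R_single = 0.0906
(1 - R_single)^n = 0.0906^2 = 0.0082
R_parallel = 1 - 0.0082 = 0.9918
Improvement = 0.9918 - 0.9094
Improvement = 0.0824

0.0824


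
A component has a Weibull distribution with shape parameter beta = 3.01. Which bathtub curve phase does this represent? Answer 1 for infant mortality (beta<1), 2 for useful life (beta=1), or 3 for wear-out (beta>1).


beta = 3.01
Compare beta to 1:
beta < 1 => infant mortality (phase 1)
beta = 1 => useful life (phase 2)
beta > 1 => wear-out (phase 3)
Since beta = 3.01, this is wear-out (increasing failure rate)
Phase = 3

3


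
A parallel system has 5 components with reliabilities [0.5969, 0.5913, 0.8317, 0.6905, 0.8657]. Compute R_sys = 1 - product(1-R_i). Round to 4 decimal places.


Components: [0.5969, 0.5913, 0.8317, 0.6905, 0.8657]
(1 - 0.5969) = 0.4031, running product = 0.4031
(1 - 0.5913) = 0.4087, running product = 0.1647
(1 - 0.8317) = 0.1683, running product = 0.0277
(1 - 0.6905) = 0.3095, running product = 0.0086
(1 - 0.8657) = 0.1343, running product = 0.0012
Product of (1-R_i) = 0.0012
R_sys = 1 - 0.0012 = 0.9988

0.9988


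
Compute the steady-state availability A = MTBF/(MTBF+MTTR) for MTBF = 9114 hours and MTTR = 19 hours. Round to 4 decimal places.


MTBF = 9114
MTTR = 19
MTBF + MTTR = 9133
A = 9114 / 9133
A = 0.9979

0.9979


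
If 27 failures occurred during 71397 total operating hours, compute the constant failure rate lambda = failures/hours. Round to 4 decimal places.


failures = 27
total_hours = 71397
lambda = 27 / 71397
lambda = 0.0004

0.0004


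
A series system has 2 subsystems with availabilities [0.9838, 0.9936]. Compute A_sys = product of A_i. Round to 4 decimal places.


Subsystems: [0.9838, 0.9936]
After subsystem 1 (A=0.9838): product = 0.9838
After subsystem 2 (A=0.9936): product = 0.9775
A_sys = 0.9775

0.9775


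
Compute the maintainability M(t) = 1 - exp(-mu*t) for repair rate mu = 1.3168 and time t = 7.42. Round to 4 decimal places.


mu = 1.3168, t = 7.42
mu * t = 1.3168 * 7.42 = 9.7707
exp(-9.7707) = 0.0001
M(t) = 1 - 0.0001
M(t) = 0.9999

0.9999


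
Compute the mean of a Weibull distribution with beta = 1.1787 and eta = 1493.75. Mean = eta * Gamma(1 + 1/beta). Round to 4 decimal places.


beta = 1.1787, eta = 1493.75
1/beta = 0.8484
1 + 1/beta = 1.8484
Gamma(1.8484) = 0.9451
Mean = 1493.75 * 0.9451
Mean = 1411.7788

1411.7788


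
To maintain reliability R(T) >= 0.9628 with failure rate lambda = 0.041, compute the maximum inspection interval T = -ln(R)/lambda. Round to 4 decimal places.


R_target = 0.9628
lambda = 0.041
-ln(0.9628) = 0.0379
T = 0.0379 / 0.041
T = 0.9246

0.9246


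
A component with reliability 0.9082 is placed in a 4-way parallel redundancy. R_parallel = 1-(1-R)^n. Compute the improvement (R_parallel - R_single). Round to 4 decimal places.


R_single = 0.9082, n = 4
1 - R_single = 0.0918
(1 - R_single)^n = 0.0918^4 = 0.0001
R_parallel = 1 - 0.0001 = 0.9999
Improvement = 0.9999 - 0.9082
Improvement = 0.0917

0.0917


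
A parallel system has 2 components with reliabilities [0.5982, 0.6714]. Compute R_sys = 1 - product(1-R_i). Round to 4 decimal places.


Components: [0.5982, 0.6714]
(1 - 0.5982) = 0.4018, running product = 0.4018
(1 - 0.6714) = 0.3286, running product = 0.132
Product of (1-R_i) = 0.132
R_sys = 1 - 0.132 = 0.868

0.868


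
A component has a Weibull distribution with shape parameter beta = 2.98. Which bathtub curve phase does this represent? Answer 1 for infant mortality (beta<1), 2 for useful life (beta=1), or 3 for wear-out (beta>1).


beta = 2.98
Compare beta to 1:
beta < 1 => infant mortality (phase 1)
beta = 1 => useful life (phase 2)
beta > 1 => wear-out (phase 3)
Since beta = 2.98, this is wear-out (increasing failure rate)
Phase = 3

3


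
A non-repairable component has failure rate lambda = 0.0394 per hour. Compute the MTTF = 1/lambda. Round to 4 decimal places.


lambda = 0.0394
MTTF = 1 / 0.0394
MTTF = 25.3807

25.3807


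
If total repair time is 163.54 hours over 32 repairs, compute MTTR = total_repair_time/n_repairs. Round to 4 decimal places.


total_repair_time = 163.54
n_repairs = 32
MTTR = 163.54 / 32
MTTR = 5.1106

5.1106


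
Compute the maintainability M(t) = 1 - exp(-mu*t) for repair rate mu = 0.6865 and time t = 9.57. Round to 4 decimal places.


mu = 0.6865, t = 9.57
mu * t = 0.6865 * 9.57 = 6.5698
exp(-6.5698) = 0.0014
M(t) = 1 - 0.0014
M(t) = 0.9986

0.9986


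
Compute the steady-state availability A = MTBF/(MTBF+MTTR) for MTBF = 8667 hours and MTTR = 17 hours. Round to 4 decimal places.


MTBF = 8667
MTTR = 17
MTBF + MTTR = 8684
A = 8667 / 8684
A = 0.998

0.998


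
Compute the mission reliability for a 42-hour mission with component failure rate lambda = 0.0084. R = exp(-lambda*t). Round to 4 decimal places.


lambda = 0.0084
mission_time = 42
lambda * t = 0.0084 * 42 = 0.3528
R = exp(-0.3528)
R = 0.7027

0.7027


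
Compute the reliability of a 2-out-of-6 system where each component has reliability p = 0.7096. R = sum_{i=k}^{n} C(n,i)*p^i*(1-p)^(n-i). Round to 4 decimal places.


k = 2, n = 6, p = 0.7096
i=2: C(6,2)=15 * 0.7096^2 * 0.2904^4 = 0.0537
i=3: C(6,3)=20 * 0.7096^3 * 0.2904^3 = 0.175
i=4: C(6,4)=15 * 0.7096^4 * 0.2904^2 = 0.3207
i=5: C(6,5)=6 * 0.7096^5 * 0.2904^1 = 0.3135
i=6: C(6,6)=1 * 0.7096^6 * 0.2904^0 = 0.1277
R = sum of terms = 0.9906

0.9906


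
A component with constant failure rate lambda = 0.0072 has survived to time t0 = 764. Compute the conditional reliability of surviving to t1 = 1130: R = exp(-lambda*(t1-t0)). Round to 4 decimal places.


lambda = 0.0072
t0 = 764, t1 = 1130
t1 - t0 = 366
lambda * (t1-t0) = 0.0072 * 366 = 2.6352
R = exp(-2.6352)
R = 0.0717

0.0717


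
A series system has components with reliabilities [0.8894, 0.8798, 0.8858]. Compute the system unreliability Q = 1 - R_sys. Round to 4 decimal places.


Components: [0.8894, 0.8798, 0.8858]
After component 1: product = 0.8894
After component 2: product = 0.7825
After component 3: product = 0.6931
R_sys = 0.6931
Q = 1 - 0.6931 = 0.3069

0.3069


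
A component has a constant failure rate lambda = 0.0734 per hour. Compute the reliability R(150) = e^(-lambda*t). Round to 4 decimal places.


lambda = 0.0734
t = 150
lambda * t = 11.01
R(t) = e^(-11.01)
R(t) = 0.0

0.0


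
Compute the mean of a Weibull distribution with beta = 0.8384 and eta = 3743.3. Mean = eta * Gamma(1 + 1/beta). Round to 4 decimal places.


beta = 0.8384, eta = 3743.3
1/beta = 1.1927
1 + 1/beta = 2.1927
Gamma(2.1927) = 1.0975
Mean = 3743.3 * 1.0975
Mean = 4108.1917

4108.1917


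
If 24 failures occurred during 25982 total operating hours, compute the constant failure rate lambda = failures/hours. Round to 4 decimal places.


failures = 24
total_hours = 25982
lambda = 24 / 25982
lambda = 0.0009

0.0009


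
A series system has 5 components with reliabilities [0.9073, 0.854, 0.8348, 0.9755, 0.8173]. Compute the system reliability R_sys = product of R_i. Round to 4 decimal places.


Components: [0.9073, 0.854, 0.8348, 0.9755, 0.8173]
After component 1 (R=0.9073): product = 0.9073
After component 2 (R=0.854): product = 0.7748
After component 3 (R=0.8348): product = 0.6468
After component 4 (R=0.9755): product = 0.631
After component 5 (R=0.8173): product = 0.5157
R_sys = 0.5157

0.5157


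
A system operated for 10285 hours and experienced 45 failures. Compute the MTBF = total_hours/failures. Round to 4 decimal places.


total_hours = 10285
failures = 45
MTBF = 10285 / 45
MTBF = 228.5556

228.5556


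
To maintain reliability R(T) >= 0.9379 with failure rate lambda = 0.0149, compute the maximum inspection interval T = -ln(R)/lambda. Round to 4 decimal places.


R_target = 0.9379
lambda = 0.0149
-ln(0.9379) = 0.0641
T = 0.0641 / 0.0149
T = 4.3028

4.3028


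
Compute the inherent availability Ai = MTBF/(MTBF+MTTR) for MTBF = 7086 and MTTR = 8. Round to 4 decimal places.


MTBF = 7086
MTTR = 8
MTBF + MTTR = 7094
Ai = 7086 / 7094
Ai = 0.9989

0.9989


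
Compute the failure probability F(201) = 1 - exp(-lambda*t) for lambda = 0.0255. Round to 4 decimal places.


lambda = 0.0255, t = 201
lambda * t = 5.1255
exp(-5.1255) = 0.0059
F(t) = 1 - 0.0059
F(t) = 0.9941

0.9941


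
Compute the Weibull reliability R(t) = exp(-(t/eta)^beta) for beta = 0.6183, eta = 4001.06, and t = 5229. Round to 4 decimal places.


beta = 0.6183, eta = 4001.06, t = 5229
t/eta = 5229 / 4001.06 = 1.3069
(t/eta)^beta = 1.3069^0.6183 = 1.18
R(t) = exp(-1.18)
R(t) = 0.3073

0.3073


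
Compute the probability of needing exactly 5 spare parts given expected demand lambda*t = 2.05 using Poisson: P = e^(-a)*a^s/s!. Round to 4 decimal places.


a = 2.05, s = 5
e^(-a) = e^(-2.05) = 0.1287
a^s = 2.05^5 = 36.2051
s! = 120
P = 0.1287 * 36.2051 / 120
P = 0.0388

0.0388


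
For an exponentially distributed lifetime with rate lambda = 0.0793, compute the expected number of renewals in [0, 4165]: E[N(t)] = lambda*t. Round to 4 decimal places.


lambda = 0.0793
t = 4165
E[N(t)] = lambda * t
E[N(t)] = 0.0793 * 4165
E[N(t)] = 330.2845

330.2845


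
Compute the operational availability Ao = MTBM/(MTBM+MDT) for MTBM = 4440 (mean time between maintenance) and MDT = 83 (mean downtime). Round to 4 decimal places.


MTBM = 4440
MDT = 83
MTBM + MDT = 4523
Ao = 4440 / 4523
Ao = 0.9816

0.9816


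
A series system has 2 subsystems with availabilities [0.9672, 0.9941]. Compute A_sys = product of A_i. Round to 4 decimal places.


Subsystems: [0.9672, 0.9941]
After subsystem 1 (A=0.9672): product = 0.9672
After subsystem 2 (A=0.9941): product = 0.9615
A_sys = 0.9615

0.9615


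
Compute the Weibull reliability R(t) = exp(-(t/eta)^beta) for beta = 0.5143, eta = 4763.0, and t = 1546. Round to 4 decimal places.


beta = 0.5143, eta = 4763.0, t = 1546
t/eta = 1546 / 4763.0 = 0.3246
(t/eta)^beta = 0.3246^0.5143 = 0.5606
R(t) = exp(-0.5606)
R(t) = 0.5708

0.5708


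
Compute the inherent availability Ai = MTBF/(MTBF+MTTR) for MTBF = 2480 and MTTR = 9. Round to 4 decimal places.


MTBF = 2480
MTTR = 9
MTBF + MTTR = 2489
Ai = 2480 / 2489
Ai = 0.9964

0.9964


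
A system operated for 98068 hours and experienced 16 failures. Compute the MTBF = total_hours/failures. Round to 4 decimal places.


total_hours = 98068
failures = 16
MTBF = 98068 / 16
MTBF = 6129.25

6129.25


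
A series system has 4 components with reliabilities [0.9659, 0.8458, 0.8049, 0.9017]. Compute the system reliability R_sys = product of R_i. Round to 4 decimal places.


Components: [0.9659, 0.8458, 0.8049, 0.9017]
After component 1 (R=0.9659): product = 0.9659
After component 2 (R=0.8458): product = 0.817
After component 3 (R=0.8049): product = 0.6576
After component 4 (R=0.9017): product = 0.5929
R_sys = 0.5929

0.5929


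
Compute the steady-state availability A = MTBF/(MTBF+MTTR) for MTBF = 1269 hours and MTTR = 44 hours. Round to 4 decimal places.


MTBF = 1269
MTTR = 44
MTBF + MTTR = 1313
A = 1269 / 1313
A = 0.9665

0.9665


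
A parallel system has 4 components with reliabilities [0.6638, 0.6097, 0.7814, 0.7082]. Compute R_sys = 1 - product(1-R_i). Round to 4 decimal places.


Components: [0.6638, 0.6097, 0.7814, 0.7082]
(1 - 0.6638) = 0.3362, running product = 0.3362
(1 - 0.6097) = 0.3903, running product = 0.1312
(1 - 0.7814) = 0.2186, running product = 0.0287
(1 - 0.7082) = 0.2918, running product = 0.0084
Product of (1-R_i) = 0.0084
R_sys = 1 - 0.0084 = 0.9916

0.9916


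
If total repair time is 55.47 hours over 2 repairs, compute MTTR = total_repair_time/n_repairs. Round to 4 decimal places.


total_repair_time = 55.47
n_repairs = 2
MTTR = 55.47 / 2
MTTR = 27.735

27.735


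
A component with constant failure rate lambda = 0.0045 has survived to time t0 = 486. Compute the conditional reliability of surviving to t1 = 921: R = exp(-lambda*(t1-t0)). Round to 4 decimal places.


lambda = 0.0045
t0 = 486, t1 = 921
t1 - t0 = 435
lambda * (t1-t0) = 0.0045 * 435 = 1.9575
R = exp(-1.9575)
R = 0.1412

0.1412


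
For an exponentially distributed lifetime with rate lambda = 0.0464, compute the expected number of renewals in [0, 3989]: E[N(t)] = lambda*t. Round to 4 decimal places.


lambda = 0.0464
t = 3989
E[N(t)] = lambda * t
E[N(t)] = 0.0464 * 3989
E[N(t)] = 185.0896

185.0896


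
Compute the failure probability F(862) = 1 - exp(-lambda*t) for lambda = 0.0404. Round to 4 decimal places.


lambda = 0.0404, t = 862
lambda * t = 34.8248
exp(-34.8248) = 0.0
F(t) = 1 - 0.0
F(t) = 1.0

1.0


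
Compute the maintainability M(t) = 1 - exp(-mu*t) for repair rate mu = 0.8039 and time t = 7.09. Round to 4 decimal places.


mu = 0.8039, t = 7.09
mu * t = 0.8039 * 7.09 = 5.6997
exp(-5.6997) = 0.0033
M(t) = 1 - 0.0033
M(t) = 0.9967

0.9967


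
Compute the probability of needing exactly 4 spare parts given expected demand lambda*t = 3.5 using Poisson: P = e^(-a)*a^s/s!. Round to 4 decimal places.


a = 3.5, s = 4
e^(-a) = e^(-3.5) = 0.0302
a^s = 3.5^4 = 150.0625
s! = 24
P = 0.0302 * 150.0625 / 24
P = 0.1888

0.1888


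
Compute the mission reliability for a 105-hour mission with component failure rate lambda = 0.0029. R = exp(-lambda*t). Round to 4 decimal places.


lambda = 0.0029
mission_time = 105
lambda * t = 0.0029 * 105 = 0.3045
R = exp(-0.3045)
R = 0.7375

0.7375


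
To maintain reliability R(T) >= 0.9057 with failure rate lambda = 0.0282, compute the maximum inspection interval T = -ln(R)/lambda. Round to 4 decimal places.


R_target = 0.9057
lambda = 0.0282
-ln(0.9057) = 0.099
T = 0.099 / 0.0282
T = 3.5123

3.5123


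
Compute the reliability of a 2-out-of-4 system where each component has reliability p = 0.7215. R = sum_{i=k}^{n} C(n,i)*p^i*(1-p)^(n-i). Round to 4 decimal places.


k = 2, n = 4, p = 0.7215
i=2: C(4,2)=6 * 0.7215^2 * 0.2785^2 = 0.2423
i=3: C(4,3)=4 * 0.7215^3 * 0.2785^1 = 0.4184
i=4: C(4,4)=1 * 0.7215^4 * 0.2785^0 = 0.271
R = sum of terms = 0.9316

0.9316


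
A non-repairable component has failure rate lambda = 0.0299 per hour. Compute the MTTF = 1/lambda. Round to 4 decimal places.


lambda = 0.0299
MTTF = 1 / 0.0299
MTTF = 33.4448

33.4448


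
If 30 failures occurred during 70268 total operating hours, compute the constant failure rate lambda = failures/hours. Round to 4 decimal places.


failures = 30
total_hours = 70268
lambda = 30 / 70268
lambda = 0.0004

0.0004


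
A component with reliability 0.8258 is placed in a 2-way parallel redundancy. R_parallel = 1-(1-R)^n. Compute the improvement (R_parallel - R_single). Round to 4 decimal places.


R_single = 0.8258, n = 2
1 - R_single = 0.1742
(1 - R_single)^n = 0.1742^2 = 0.0303
R_parallel = 1 - 0.0303 = 0.9697
Improvement = 0.9697 - 0.8258
Improvement = 0.1439

0.1439


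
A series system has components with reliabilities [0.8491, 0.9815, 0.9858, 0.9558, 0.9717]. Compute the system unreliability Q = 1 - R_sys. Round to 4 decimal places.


Components: [0.8491, 0.9815, 0.9858, 0.9558, 0.9717]
After component 1: product = 0.8491
After component 2: product = 0.8334
After component 3: product = 0.8216
After component 4: product = 0.7852
After component 5: product = 0.763
R_sys = 0.763
Q = 1 - 0.763 = 0.237

0.237


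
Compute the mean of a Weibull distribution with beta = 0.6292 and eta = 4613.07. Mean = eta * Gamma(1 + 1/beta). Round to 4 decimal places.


beta = 0.6292, eta = 4613.07
1/beta = 1.5893
1 + 1/beta = 2.5893
Gamma(2.5893) = 1.4182
Mean = 4613.07 * 1.4182
Mean = 6542.4441

6542.4441


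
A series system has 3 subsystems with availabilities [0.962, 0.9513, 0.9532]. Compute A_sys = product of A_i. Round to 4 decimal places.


Subsystems: [0.962, 0.9513, 0.9532]
After subsystem 1 (A=0.962): product = 0.962
After subsystem 2 (A=0.9513): product = 0.9152
After subsystem 3 (A=0.9532): product = 0.8723
A_sys = 0.8723

0.8723


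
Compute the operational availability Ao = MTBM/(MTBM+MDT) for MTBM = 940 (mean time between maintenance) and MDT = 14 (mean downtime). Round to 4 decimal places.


MTBM = 940
MDT = 14
MTBM + MDT = 954
Ao = 940 / 954
Ao = 0.9853

0.9853


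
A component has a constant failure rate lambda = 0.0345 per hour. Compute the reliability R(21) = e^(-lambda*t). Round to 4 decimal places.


lambda = 0.0345
t = 21
lambda * t = 0.7245
R(t) = e^(-0.7245)
R(t) = 0.4846

0.4846


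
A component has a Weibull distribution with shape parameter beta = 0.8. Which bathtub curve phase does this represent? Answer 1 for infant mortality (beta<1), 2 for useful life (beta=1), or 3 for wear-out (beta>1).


beta = 0.8
Compare beta to 1:
beta < 1 => infant mortality (phase 1)
beta = 1 => useful life (phase 2)
beta > 1 => wear-out (phase 3)
Since beta = 0.8, this is infant mortality (decreasing failure rate)
Phase = 1

1


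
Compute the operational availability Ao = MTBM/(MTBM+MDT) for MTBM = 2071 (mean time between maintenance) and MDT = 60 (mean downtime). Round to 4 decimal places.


MTBM = 2071
MDT = 60
MTBM + MDT = 2131
Ao = 2071 / 2131
Ao = 0.9718

0.9718


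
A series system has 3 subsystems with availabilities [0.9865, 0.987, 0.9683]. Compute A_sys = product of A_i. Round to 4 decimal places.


Subsystems: [0.9865, 0.987, 0.9683]
After subsystem 1 (A=0.9865): product = 0.9865
After subsystem 2 (A=0.987): product = 0.9737
After subsystem 3 (A=0.9683): product = 0.9428
A_sys = 0.9428

0.9428


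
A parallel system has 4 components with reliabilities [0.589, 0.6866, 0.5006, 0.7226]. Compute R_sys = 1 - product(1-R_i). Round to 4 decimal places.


Components: [0.589, 0.6866, 0.5006, 0.7226]
(1 - 0.589) = 0.411, running product = 0.411
(1 - 0.6866) = 0.3134, running product = 0.1288
(1 - 0.5006) = 0.4994, running product = 0.0643
(1 - 0.7226) = 0.2774, running product = 0.0178
Product of (1-R_i) = 0.0178
R_sys = 1 - 0.0178 = 0.9822

0.9822


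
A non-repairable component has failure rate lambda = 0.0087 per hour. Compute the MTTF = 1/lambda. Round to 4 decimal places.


lambda = 0.0087
MTTF = 1 / 0.0087
MTTF = 114.9425

114.9425


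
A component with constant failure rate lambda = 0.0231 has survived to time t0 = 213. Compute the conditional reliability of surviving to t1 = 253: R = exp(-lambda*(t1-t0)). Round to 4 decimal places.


lambda = 0.0231
t0 = 213, t1 = 253
t1 - t0 = 40
lambda * (t1-t0) = 0.0231 * 40 = 0.924
R = exp(-0.924)
R = 0.3969

0.3969


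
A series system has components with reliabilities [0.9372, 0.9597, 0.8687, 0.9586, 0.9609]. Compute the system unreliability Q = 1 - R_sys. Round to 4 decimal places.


Components: [0.9372, 0.9597, 0.8687, 0.9586, 0.9609]
After component 1: product = 0.9372
After component 2: product = 0.8994
After component 3: product = 0.7813
After component 4: product = 0.749
After component 5: product = 0.7197
R_sys = 0.7197
Q = 1 - 0.7197 = 0.2803

0.2803


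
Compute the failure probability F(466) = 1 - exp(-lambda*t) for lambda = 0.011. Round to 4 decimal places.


lambda = 0.011, t = 466
lambda * t = 5.126
exp(-5.126) = 0.0059
F(t) = 1 - 0.0059
F(t) = 0.9941

0.9941


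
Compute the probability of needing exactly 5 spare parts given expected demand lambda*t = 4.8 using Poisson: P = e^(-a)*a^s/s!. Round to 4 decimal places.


a = 4.8, s = 5
e^(-a) = e^(-4.8) = 0.0082
a^s = 4.8^5 = 2548.0397
s! = 120
P = 0.0082 * 2548.0397 / 120
P = 0.1747

0.1747


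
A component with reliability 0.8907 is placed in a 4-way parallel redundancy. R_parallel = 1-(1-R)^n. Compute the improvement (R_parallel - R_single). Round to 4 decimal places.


R_single = 0.8907, n = 4
1 - R_single = 0.1093
(1 - R_single)^n = 0.1093^4 = 0.0001
R_parallel = 1 - 0.0001 = 0.9999
Improvement = 0.9999 - 0.8907
Improvement = 0.1092

0.1092


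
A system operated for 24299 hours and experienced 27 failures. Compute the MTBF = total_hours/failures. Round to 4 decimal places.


total_hours = 24299
failures = 27
MTBF = 24299 / 27
MTBF = 899.963

899.963


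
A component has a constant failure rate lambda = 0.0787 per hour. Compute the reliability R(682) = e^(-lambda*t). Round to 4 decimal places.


lambda = 0.0787
t = 682
lambda * t = 53.6734
R(t) = e^(-53.6734)
R(t) = 0.0

0.0


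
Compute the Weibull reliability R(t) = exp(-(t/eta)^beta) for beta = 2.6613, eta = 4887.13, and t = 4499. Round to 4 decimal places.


beta = 2.6613, eta = 4887.13, t = 4499
t/eta = 4499 / 4887.13 = 0.9206
(t/eta)^beta = 0.9206^2.6613 = 0.8023
R(t) = exp(-0.8023)
R(t) = 0.4483

0.4483


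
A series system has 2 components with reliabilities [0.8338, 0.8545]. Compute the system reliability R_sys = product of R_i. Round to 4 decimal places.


Components: [0.8338, 0.8545]
After component 1 (R=0.8338): product = 0.8338
After component 2 (R=0.8545): product = 0.7125
R_sys = 0.7125

0.7125


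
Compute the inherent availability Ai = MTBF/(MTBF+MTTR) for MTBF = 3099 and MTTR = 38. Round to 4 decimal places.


MTBF = 3099
MTTR = 38
MTBF + MTTR = 3137
Ai = 3099 / 3137
Ai = 0.9879

0.9879


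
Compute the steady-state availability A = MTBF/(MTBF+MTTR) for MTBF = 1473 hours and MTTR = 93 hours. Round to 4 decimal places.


MTBF = 1473
MTTR = 93
MTBF + MTTR = 1566
A = 1473 / 1566
A = 0.9406

0.9406


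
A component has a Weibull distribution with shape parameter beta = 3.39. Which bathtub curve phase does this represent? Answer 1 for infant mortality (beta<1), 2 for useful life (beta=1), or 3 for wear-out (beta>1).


beta = 3.39
Compare beta to 1:
beta < 1 => infant mortality (phase 1)
beta = 1 => useful life (phase 2)
beta > 1 => wear-out (phase 3)
Since beta = 3.39, this is wear-out (increasing failure rate)
Phase = 3

3


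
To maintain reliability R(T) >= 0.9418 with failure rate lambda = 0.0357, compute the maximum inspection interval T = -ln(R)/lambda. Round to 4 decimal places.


R_target = 0.9418
lambda = 0.0357
-ln(0.9418) = 0.06
T = 0.06 / 0.0357
T = 1.6796

1.6796


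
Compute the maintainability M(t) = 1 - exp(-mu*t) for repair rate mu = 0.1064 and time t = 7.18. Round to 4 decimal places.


mu = 0.1064, t = 7.18
mu * t = 0.1064 * 7.18 = 0.764
exp(-0.764) = 0.4658
M(t) = 1 - 0.4658
M(t) = 0.5342

0.5342


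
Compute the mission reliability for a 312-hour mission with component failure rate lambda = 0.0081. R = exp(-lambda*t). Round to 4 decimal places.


lambda = 0.0081
mission_time = 312
lambda * t = 0.0081 * 312 = 2.5272
R = exp(-2.5272)
R = 0.0799

0.0799
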